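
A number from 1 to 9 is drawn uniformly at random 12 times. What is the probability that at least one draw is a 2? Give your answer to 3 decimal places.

P(no draw is a 2) = (8/9)^12 ≈ 0.243.
P(at least one) = 1 − 0.243 = 0.757.

0.757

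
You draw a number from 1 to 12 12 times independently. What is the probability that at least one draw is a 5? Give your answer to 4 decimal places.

P(no draw is a 5) = (11/12)^12 ≈ 0.3520.
P(at least one) = 1 − 0.3520 = 0.6480.

0.6480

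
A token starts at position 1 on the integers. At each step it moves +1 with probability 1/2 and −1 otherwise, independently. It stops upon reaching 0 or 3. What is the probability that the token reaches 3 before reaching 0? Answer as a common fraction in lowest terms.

With a fair step, P(i) = ½P(i−1) + ½P(i+1) with P(0)=0, P(3)=1 has the linear solution P(i) = i/3.
P(1) = 1/3.

1/3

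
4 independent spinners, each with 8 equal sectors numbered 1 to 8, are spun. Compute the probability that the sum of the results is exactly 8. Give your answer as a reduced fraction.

There are 8^4 = 4096 equally likely outcomes.
The number of ordered 4-tuples from {1,…,8} summing to 8 is 35.
P(sum = 8) = 35/4096.

35/4096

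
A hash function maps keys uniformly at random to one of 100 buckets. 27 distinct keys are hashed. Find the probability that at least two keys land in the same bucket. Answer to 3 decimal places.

It's easier to compute the probability that all 27 are distinct.
P(all distinct) = 100/100 · 99/100 · ··· · 74/100 ≈ 0.021.
So the probability of at least one match is 1 − 0.021 = 0.979.

0.979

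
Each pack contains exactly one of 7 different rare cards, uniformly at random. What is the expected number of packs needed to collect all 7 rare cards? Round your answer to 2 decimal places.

After i distinct types are collected, each trial gives a new one with probability (7−i)/7, so the expected wait for the next new type is 7/(7−i).
E = 7/7 + 7/6 + 7/5 + 7/4 + 7/3 + 7/2 + 7/1 = 363/20 ≈ 18.15.

18.15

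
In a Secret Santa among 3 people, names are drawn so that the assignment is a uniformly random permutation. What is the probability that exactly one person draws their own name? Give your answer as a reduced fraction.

1/2

Choose which one is fixed: C(3,1) = 3 ways.
The remaining 2 must have no fixed point: D(2) = 1.
P = 3·1/6 = 1/2.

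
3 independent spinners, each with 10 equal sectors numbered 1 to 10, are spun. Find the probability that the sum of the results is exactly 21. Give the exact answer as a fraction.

There are 10^3 = 1000 equally likely outcomes.
The number of ordered 3-tuples from {1,…,10} summing to 21 is 55.
P(sum = 21) = 55/1000 = 11/200.

11/200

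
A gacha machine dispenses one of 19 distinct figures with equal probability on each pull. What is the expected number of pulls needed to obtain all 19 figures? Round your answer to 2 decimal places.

67.41

After i distinct types are collected, each trial gives a new one with probability (19−i)/19, so the expected wait for the next new type is 19/(19−i).
E = 19/19 + 19/18 + 19/17 + 19/16 + 19/15 + 19/14 + 19/13 + 19/12 + 19/11 + 19/10 + 19/9 + 19/8 + 19/7 + 19/6 + 19/5 + 19/4 + 19/3 + 19/2 + 19/1 = 275295799/4084080 ≈ 67.41.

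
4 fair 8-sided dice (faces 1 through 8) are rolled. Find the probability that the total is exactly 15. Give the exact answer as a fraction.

There are 8^4 = 4096 equally likely outcomes.
The number of ordered 4-tuples from {1,…,8} summing to 15 is 284.
P(sum = 15) = 284/4096 = 71/1024.

71/1024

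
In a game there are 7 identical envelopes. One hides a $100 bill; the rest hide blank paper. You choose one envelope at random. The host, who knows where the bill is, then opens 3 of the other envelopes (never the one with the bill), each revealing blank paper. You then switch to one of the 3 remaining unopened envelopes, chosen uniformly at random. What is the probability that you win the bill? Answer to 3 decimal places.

Your original envelope holds the bill with probability 1/7, so the other 6 collectively hold it with probability 6/7.
The host can always find 3 empty envelopes to open, so the reveals don't change that 6/7; it is now spread over the 3 remaining unopened envelopes.
P(win by switching) = (6/7) · (1/3) = 2/7 ≈ 0.286.

0.286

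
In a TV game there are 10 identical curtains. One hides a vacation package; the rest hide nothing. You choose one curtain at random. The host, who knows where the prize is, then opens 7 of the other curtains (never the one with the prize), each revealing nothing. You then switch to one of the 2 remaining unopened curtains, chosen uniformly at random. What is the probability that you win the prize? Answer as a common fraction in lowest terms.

9/20

Your original curtain holds the prize with probability 1/10, so the other 9 collectively hold it with probability 9/10.
The host can always find 7 empty curtains to open, so the reveals don't change that 9/10; it is now spread over the 2 remaining unopened curtains.
P(win by switching) = (9/10) · (1/2) = 9/20.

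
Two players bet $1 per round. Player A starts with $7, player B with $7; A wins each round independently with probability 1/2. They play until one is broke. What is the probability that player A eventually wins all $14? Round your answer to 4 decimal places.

With a fair step, P(i) = ½P(i−1) + ½P(i+1) with P(0)=0, P(14)=1 has the linear solution P(i) = i/14.
P(7) = 7/14 = 1/2 ≈ 0.5000.

0.5000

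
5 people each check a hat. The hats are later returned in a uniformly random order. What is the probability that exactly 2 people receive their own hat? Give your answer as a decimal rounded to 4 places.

Choose which 2 of the 5 are fixed: C(5,2) = 10 ways.
The remaining 3 must have no fixed point: D(3) = 2.
P = 10·2/120 = 1/6 ≈ 0.1667.

0.1667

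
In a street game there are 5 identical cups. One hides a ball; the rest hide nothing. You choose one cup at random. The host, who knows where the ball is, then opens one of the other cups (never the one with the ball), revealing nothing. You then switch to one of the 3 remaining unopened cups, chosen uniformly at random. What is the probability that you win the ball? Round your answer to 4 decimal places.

0.2667

Your original cup holds the ball with probability 1/5, so the other 4 collectively hold it with probability 4/5.
The host can always find an empty cup to open, so this doesn't change that 4/5; it is now spread over the 3 remaining unopened cups.
P(win by switching) = (4/5) · (1/3) = 4/15 ≈ 0.2667.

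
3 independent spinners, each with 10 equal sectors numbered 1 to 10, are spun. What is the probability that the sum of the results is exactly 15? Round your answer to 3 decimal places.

There are 10^3 = 1000 equally likely outcomes.
The number of ordered 3-tuples from {1,…,10} summing to 15 is 73.
P(sum = 15) = 73/1000 ≈ 0.073.

0.073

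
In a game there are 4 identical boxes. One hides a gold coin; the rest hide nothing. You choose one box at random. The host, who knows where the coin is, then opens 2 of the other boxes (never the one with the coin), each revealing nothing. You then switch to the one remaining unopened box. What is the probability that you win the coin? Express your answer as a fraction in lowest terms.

Your original box holds the coin with probability 1/4, so the other 3 collectively hold it with probability 3/4.
The host can always find 2 empty boxes to open, so the reveals don't change that 3/4; it is now spread over the 1 remaining unopened box.
P(win by switching) = (3/4) · (1/1) = 3/4.

3/4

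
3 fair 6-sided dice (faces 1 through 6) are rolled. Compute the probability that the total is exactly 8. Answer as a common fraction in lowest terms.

There are 6^3 = 216 equally likely outcomes.
The number of ordered 3-tuples from {1,…,6} summing to 8 is 21.
P(sum = 8) = 21/216 = 7/72.

7/72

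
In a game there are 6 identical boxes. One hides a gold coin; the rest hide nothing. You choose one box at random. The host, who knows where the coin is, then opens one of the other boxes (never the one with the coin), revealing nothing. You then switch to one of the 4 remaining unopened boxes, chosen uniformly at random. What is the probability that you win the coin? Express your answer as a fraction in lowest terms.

5/24

Your original box holds the coin with probability 1/6, so the other 5 collectively hold it with probability 5/6.
The host can always find an empty box to open, so this doesn't change that 5/6; it is now spread over the 4 remaining unopened boxes.
P(win by switching) = (5/6) · (1/4) = 5/24.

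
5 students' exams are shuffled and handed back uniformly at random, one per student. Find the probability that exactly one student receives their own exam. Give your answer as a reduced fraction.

Choose which one is fixed: C(5,1) = 5 ways.
The remaining 4 must have no fixed point: D(4) = 9.
P = 5·9/120 = 3/8.

3/8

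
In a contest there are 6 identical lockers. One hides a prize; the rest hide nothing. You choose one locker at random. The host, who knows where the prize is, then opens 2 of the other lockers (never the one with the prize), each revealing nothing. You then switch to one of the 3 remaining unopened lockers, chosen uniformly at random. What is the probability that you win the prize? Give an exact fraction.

Your original locker holds the prize with probability 1/6, so the other 5 collectively hold it with probability 5/6.
The host can always find 2 empty lockers to open, so the reveals don't change that 5/6; it is now spread over the 3 remaining unopened lockers.
P(win by switching) = (5/6) · (1/3) = 5/18.

5/18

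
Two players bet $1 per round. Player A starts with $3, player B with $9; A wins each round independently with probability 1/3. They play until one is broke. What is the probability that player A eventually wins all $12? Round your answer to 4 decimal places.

0.0017

Let r = q/p = (2/3)/(1/3) = 2. The recurrence P(i) = p·P(i+1) + q·P(i−1) with P(0)=0, P(12)=1 gives P(i) = (1 − r^i)/(1 − r^12).
P(3) = (1 − (2)^3) / (1 − (2)^12) = 1/585 ≈ 0.0017.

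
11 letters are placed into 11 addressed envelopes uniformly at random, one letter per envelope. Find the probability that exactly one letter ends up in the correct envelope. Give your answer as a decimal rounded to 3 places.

0.368

Choose which one is fixed: C(11,1) = 11 ways.
The remaining 10 must have no fixed point: D(10) = 1334961.
P = 11·1334961/39916800 = 16481/44800 ≈ 0.368.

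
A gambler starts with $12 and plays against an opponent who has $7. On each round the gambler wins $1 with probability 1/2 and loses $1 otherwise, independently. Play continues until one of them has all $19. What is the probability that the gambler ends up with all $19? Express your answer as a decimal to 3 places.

With a fair step, P(i) = ½P(i−1) + ½P(i+1) with P(0)=0, P(19)=1 has the linear solution P(i) = i/19.
P(12) = 12/19 ≈ 0.632.

0.632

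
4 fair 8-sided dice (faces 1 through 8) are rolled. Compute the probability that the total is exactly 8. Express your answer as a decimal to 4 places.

There are 8^4 = 4096 equally likely outcomes.
The number of ordered 4-tuples from {1,…,8} summing to 8 is 35.
P(sum = 8) = 35/4096 ≈ 0.0085.

0.0085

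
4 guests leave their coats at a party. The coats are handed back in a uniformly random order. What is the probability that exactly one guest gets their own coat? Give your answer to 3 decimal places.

0.333

Choose which one is fixed: C(4,1) = 4 ways.
The remaining 3 must have no fixed point: D(3) = 2.
P = 4·2/24 = 1/3 ≈ 0.333.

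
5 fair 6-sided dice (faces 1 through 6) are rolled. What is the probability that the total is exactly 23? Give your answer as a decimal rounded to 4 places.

0.0392

There are 6^5 = 7776 equally likely outcomes.
The number of ordered 5-tuples from {1,…,6} summing to 23 is 305.
P(sum = 23) = 305/7776 ≈ 0.0392.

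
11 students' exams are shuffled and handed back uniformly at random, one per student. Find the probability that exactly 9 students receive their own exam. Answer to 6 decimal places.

Choose which 9 of the 11 are fixed: C(11,9) = 55 ways.
The remaining 2 must have no fixed point: D(2) = 1.
P = 55·1/39916800 = 1/725760 ≈ 0.000001.

0.000001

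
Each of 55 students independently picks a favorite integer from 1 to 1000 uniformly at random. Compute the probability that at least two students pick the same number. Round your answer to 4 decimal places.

0.7797

It's easier to compute the probability that all 55 are distinct.
P(all distinct) = 1000/1000 · 999/1000 · ··· · 946/1000 ≈ 0.2203.
So the probability of at least one match is 1 − 0.2203 = 0.7797.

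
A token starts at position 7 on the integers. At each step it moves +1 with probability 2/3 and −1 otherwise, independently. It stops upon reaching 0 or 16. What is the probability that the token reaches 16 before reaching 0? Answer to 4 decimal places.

Let r = q/p = (1/3)/(2/3) = 1/2. The recurrence P(i) = p·P(i+1) + q·P(i−1) with P(0)=0, P(16)=1 gives P(i) = (1 − r^i)/(1 − r^16).
P(7) = (1 − (1/2)^7) / (1 − (1/2)^16) = 65024/65535 ≈ 0.9922.

0.9922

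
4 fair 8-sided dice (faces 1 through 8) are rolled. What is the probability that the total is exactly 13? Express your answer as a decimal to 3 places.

There are 8^4 = 4096 equally likely outcomes.
The number of ordered 4-tuples from {1,…,8} summing to 13 is 204.
P(sum = 13) = 204/4096 = 51/1024 ≈ 0.050.

0.050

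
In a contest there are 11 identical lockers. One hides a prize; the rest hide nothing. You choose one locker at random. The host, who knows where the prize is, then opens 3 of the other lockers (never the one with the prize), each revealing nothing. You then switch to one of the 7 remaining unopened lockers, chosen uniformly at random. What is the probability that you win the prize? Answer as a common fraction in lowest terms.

10/77

Your original locker holds the prize with probability 1/11, so the other 10 collectively hold it with probability 10/11.
The host can always find 3 empty lockers to open, so the reveals don't change that 10/11; it is now spread over the 7 remaining unopened lockers.
P(win by switching) = (10/11) · (1/7) = 10/77.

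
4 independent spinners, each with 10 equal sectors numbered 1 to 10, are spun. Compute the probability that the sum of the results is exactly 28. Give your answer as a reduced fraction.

There are 10^4 = 10000 equally likely outcomes.
The number of ordered 4-tuples from {1,…,10} summing to 28 is 415.
P(sum = 28) = 415/10000 = 83/2000.

83/2000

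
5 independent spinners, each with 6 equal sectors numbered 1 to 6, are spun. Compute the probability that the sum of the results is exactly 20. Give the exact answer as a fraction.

There are 6^5 = 7776 equally likely outcomes.
The number of ordered 5-tuples from {1,…,6} summing to 20 is 651.
P(sum = 20) = 651/7776 = 217/2592.

217/2592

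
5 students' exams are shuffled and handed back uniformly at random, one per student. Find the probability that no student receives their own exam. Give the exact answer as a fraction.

This is the derangement probability: permutations of 5 with no fixed point.
D(5) = 5! · (1 − 1/1! + 1/2! − ··· + (−1)^5/5!) = 44.
P = 44/120 = 11/30.

11/30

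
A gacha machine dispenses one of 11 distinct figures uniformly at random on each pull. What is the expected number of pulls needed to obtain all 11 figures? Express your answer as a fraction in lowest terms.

After i distinct types are collected, each trial gives a new one with probability (11−i)/11, so the expected wait for the next new type is 11/(11−i).
E = 11/11 + 11/10 + 11/9 + 11/8 + 11/7 + 11/6 + 11/5 + 11/4 + 11/3 + 11/2 + 11/1 = 83711/2520.

83711/2520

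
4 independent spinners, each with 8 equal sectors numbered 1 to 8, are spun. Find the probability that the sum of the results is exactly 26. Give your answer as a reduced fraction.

21/1024

There are 8^4 = 4096 equally likely outcomes.
The number of ordered 4-tuples from {1,…,8} summing to 26 is 84.
P(sum = 26) = 84/4096 = 21/1024.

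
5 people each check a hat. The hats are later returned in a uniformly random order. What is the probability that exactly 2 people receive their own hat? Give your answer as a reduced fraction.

Choose which 2 of the 5 are fixed: C(5,2) = 10 ways.
The remaining 3 must have no fixed point: D(3) = 2.
P = 10·2/120 = 1/6.

1/6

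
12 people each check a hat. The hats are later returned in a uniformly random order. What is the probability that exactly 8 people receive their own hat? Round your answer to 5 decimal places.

0.00001

Choose which 8 of the 12 are fixed: C(12,8) = 495 ways.
The remaining 4 must have no fixed point: D(4) = 9.
P = 495·9/479001600 = 1/107520 ≈ 0.00001.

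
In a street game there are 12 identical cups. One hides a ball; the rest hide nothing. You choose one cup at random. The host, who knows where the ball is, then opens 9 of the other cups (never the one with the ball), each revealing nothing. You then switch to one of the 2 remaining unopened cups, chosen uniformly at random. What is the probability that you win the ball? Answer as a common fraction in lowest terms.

Your original cup holds the ball with probability 1/12, so the other 11 collectively hold it with probability 11/12.
The host can always find 9 empty cups to open, so the reveals don't change that 11/12; it is now spread over the 2 remaining unopened cups.
P(win by switching) = (11/12) · (1/2) = 11/24.

11/24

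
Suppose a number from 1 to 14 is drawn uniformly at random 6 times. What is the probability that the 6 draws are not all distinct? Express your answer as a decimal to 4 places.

0.7128

P(all 6 different) = 14/14 · 13/14 · ··· · 9/14 ≈ 0.2872.
P(at least two equal) = 1 − 0.2872 = 0.7128.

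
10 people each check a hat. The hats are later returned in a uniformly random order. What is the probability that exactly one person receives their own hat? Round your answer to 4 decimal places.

0.3679

Choose which one is fixed: C(10,1) = 10 ways.
The remaining 9 must have no fixed point: D(9) = 133496.
P = 10·133496/3628800 = 16687/45360 ≈ 0.3679.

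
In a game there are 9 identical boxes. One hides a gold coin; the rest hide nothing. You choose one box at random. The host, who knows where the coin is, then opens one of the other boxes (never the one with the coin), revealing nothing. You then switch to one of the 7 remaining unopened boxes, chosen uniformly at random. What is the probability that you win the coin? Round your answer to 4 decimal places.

0.1270

Your original box holds the coin with probability 1/9, so the other 8 collectively hold it with probability 8/9.
The host can always find an empty box to open, so this doesn't change that 8/9; it is now spread over the 7 remaining unopened boxes.
P(win by switching) = (8/9) · (1/7) = 8/63 ≈ 0.1270.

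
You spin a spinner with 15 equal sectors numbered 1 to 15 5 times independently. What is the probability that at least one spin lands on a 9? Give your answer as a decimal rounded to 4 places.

P(no spin lands on a 9) = (14/15)^5 ≈ 0.7082.
P(at least one) = 1 − 0.7082 = 0.2918.

0.2918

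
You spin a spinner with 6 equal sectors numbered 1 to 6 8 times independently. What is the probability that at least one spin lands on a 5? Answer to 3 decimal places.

P(no spin lands on a 5) = (5/6)^8 ≈ 0.233.
P(at least one) = 1 − 0.233 = 0.767.

0.767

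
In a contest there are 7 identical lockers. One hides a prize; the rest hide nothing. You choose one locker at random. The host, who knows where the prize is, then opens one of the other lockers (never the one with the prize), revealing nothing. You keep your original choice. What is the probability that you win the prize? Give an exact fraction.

The host can always open an empty locker regardless of your choice, so this gives no information about your original locker.
P(win by staying) = 1/7.

1/7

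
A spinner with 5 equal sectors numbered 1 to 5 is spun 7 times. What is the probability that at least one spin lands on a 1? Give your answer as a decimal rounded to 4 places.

0.7903

P(no spin lands on a 1) = (4/5)^7 ≈ 0.2097.
P(at least one) = 1 − 0.2097 = 0.7903.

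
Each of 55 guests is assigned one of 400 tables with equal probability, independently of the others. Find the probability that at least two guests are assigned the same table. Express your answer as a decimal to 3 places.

0.980

It's easier to compute the probability that all 55 are distinct.
P(all distinct) = 400/400 · 399/400 · ··· · 346/400 ≈ 0.020.
So the probability of at least one match is 1 − 0.020 = 0.980.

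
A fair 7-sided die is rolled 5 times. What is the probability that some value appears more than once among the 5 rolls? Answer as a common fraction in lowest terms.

P(all 5 different) = 7/7 · 6/7 · ··· · 3/7 = 360/2401.
P(at least two equal) = 1 − 360/2401 = 2041/2401.

2041/2401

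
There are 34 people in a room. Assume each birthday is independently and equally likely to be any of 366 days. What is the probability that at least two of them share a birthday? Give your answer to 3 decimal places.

It's easier to compute the probability that all 34 are distinct.
P(all distinct) = 366/366 · 365/366 · ··· · 333/366 ≈ 0.206.
So the probability of at least one match is 1 − 0.206 = 0.794.

0.794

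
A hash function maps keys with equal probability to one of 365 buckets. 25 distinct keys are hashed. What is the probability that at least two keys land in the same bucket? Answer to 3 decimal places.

It's easier to compute the probability that all 25 are distinct.
P(all distinct) = 365/365 · 364/365 · ··· · 341/365 ≈ 0.431.
So the probability of at least one match is 1 − 0.431 = 0.569.

0.569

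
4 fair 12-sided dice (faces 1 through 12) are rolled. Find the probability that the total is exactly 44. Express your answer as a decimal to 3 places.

0.002

There are 12^4 = 20736 equally likely outcomes.
The number of ordered 4-tuples from {1,…,12} summing to 44 is 35.
P(sum = 44) = 35/20736 ≈ 0.002.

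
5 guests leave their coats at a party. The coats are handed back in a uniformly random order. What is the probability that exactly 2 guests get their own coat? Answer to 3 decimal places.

Choose which 2 of the 5 are fixed: C(5,2) = 10 ways.
The remaining 3 must have no fixed point: D(3) = 2.
P = 10·2/120 = 1/6 ≈ 0.167.

0.167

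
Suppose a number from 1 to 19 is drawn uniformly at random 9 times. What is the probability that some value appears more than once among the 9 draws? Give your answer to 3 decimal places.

0.896

P(all 9 different) = 19/19 · 18/19 · ··· · 11/19 ≈ 0.104.
P(at least two equal) = 1 − 0.104 = 0.896.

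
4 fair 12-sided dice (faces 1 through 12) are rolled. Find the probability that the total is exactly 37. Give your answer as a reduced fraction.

There are 12^4 = 20736 equally likely outcomes.
The number of ordered 4-tuples from {1,…,12} summing to 37 is 364.
P(sum = 37) = 364/20736 = 91/5184.

91/5184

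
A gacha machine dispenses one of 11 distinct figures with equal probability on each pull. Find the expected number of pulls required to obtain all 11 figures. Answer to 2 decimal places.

After i distinct types are collected, each trial gives a new one with probability (11−i)/11, so the expected wait for the next new type is 11/(11−i).
E = 11/11 + 11/10 + 11/9 + 11/8 + 11/7 + 11/6 + 11/5 + 11/4 + 11/3 + 11/2 + 11/1 = 83711/2520 ≈ 33.22.

33.22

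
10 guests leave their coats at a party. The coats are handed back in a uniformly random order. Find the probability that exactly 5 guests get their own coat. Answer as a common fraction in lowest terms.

Choose which 5 of the 10 are fixed: C(10,5) = 252 ways.
The remaining 5 must have no fixed point: D(5) = 44.
P = 252·44/3628800 = 11/3600.

11/3600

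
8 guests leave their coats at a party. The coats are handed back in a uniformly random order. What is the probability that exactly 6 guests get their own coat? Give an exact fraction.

1/1440

Choose which 6 of the 8 are fixed: C(8,6) = 28 ways.
The remaining 2 must have no fixed point: D(2) = 1.
P = 28·1/40320 = 1/1440.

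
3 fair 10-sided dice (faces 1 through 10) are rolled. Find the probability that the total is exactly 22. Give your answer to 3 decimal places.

There are 10^3 = 1000 equally likely outcomes.
The number of ordered 3-tuples from {1,…,10} summing to 22 is 45.
P(sum = 22) = 45/1000 = 9/200 ≈ 0.045.

0.045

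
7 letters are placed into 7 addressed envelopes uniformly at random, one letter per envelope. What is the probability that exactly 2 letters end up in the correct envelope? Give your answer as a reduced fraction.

Choose which 2 of the 7 are fixed: C(7,2) = 21 ways.
The remaining 5 must have no fixed point: D(5) = 44.
P = 21·44/5040 = 11/60.

11/60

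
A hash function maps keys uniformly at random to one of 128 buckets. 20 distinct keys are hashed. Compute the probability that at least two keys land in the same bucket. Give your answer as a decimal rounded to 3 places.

0.791

It's easier to compute the probability that all 20 are distinct.
P(all distinct) = 128/128 · 127/128 · ··· · 109/128 ≈ 0.209.
So the probability of at least one match is 1 − 0.209 = 0.791.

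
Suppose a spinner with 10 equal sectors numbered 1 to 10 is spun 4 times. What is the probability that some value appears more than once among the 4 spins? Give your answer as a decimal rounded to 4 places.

P(all 4 different) = 10/10 · 9/10 · ··· · 7/10 ≈ 0.5040.
P(at least two equal) = 1 − 0.5040 = 0.4960.

0.4960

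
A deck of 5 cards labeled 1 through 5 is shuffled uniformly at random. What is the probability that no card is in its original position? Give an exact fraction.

This is the derangement probability: permutations of 5 with no fixed point.
D(5) = 5! · (1 − 1/1! + 1/2! − ··· + (−1)^5/5!) = 44.
P = 44/120 = 11/30.

11/30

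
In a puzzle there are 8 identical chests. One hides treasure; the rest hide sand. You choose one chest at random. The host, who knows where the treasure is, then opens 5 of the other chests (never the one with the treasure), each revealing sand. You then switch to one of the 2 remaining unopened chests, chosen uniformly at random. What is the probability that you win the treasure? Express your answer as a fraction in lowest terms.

Your original chest holds the treasure with probability 1/8, so the other 7 collectively hold it with probability 7/8.
The host can always find 5 empty chests to open, so the reveals don't change that 7/8; it is now spread over the 2 remaining unopened chests.
P(win by switching) = (7/8) · (1/2) = 7/16.

7/16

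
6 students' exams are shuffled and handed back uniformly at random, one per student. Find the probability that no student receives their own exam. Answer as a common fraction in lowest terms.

This is the derangement probability: permutations of 6 with no fixed point.
D(6) = 6! · (1 − 1/1! + 1/2! − ··· + (−1)^6/6!) = 265.
P = 265/720 = 53/144.

53/144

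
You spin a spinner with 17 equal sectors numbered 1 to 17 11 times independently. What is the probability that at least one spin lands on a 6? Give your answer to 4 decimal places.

P(no spin lands on a 6) = (16/17)^11 ≈ 0.5133.
P(at least one) = 1 − 0.5133 = 0.4867.

0.4867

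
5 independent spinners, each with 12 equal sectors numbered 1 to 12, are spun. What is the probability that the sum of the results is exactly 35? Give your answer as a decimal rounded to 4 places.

There are 12^5 = 248832 equally likely outcomes.
The number of ordered 5-tuples from {1,…,12} summing to 35 is 11901.
P(sum = 35) = 11901/248832 = 3967/82944 ≈ 0.0478.

0.0478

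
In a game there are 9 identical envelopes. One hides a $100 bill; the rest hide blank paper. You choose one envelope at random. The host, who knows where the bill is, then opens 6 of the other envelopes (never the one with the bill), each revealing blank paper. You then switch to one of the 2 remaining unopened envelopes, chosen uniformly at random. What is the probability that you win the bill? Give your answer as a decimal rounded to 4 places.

Your original envelope holds the bill with probability 1/9, so the other 8 collectively hold it with probability 8/9.
The host can always find 6 empty envelopes to open, so the reveals don't change that 8/9; it is now spread over the 2 remaining unopened envelopes.
P(win by switching) = (8/9) · (1/2) = 4/9 ≈ 0.4444.

0.4444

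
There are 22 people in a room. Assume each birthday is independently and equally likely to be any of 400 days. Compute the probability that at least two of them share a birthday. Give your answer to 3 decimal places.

It's easier to compute the probability that all 22 are distinct.
P(all distinct) = 400/400 · 399/400 · ··· · 379/400 ≈ 0.555.
So the probability of at least one match is 1 − 0.555 = 0.445.

0.445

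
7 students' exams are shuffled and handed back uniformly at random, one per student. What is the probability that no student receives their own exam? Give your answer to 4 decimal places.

0.3679

This is the derangement probability: permutations of 7 with no fixed point.
D(7) = 7! · (1 − 1/1! + 1/2! − ··· + (−1)^7/7!) = 1854.
P = 1854/5040 = 103/280 ≈ 0.3679.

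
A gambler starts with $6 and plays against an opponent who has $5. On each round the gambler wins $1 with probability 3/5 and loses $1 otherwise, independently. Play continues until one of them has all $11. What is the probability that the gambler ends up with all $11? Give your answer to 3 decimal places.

Let r = q/p = (2/5)/(3/5) = 2/3. The recurrence P(i) = p·P(i+1) + q·P(i−1) with P(0)=0, P(11)=1 gives P(i) = (1 − r^i)/(1 − r^11).
P(6) = (1 − (2/3)^6) / (1 − (2/3)^11) = 161595/175099 ≈ 0.923.

0.923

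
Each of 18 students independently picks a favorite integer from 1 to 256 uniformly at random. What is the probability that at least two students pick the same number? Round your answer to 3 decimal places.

0.458

It's easier to compute the probability that all 18 are distinct.
P(all distinct) = 256/256 · 255/256 · ··· · 239/256 ≈ 0.542.
So the probability of at least one match is 1 − 0.542 = 0.458.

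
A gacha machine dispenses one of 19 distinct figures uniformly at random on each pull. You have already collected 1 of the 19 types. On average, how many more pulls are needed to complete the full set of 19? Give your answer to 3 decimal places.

66.407

Starting from 1 distinct type, each trial gives a new one with probability (19−i)/19 when i types are held, so the wait for the next new type is 19/(19−i).
E = 19/18 + 19/17 + 19/16 + 19/15 + 19/14 + 19/13 + 19/12 + 19/11 + 19/10 + 19/9 + 19/8 + 19/7 + 19/6 + 19/5 + 19/4 + 19/3 + 19/2 + 19/1 = 271211719/4084080 ≈ 66.407.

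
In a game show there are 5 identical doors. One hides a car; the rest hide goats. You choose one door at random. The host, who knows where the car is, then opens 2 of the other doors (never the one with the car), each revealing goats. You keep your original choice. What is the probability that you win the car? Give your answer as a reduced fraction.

The host can always open 2 empty doors regardless of your choice, so the reveals give no information about your original door.
P(win by staying) = 1/5.

1/5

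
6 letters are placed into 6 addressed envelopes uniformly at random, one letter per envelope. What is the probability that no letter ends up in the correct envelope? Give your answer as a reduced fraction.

This is the derangement probability: permutations of 6 with no fixed point.
D(6) = 6! · (1 − 1/1! + 1/2! − ··· + (−1)^6/6!) = 265.
P = 265/720 = 53/144.

53/144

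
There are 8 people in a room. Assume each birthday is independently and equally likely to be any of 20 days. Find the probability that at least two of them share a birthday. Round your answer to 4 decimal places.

0.8016

It's easier to compute the probability that all 8 are distinct.
P(all distinct) = 20/20 · 19/20 · ··· · 13/20 ≈ 0.1984.
So the probability of at least one match is 1 − 0.1984 = 0.8016.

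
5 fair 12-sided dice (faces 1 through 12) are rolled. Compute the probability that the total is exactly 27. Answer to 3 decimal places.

0.040

There are 12^5 = 248832 equally likely outcomes.
The number of ordered 5-tuples from {1,…,12} summing to 27 is 9945.
P(sum = 27) = 9945/248832 = 1105/27648 ≈ 0.040.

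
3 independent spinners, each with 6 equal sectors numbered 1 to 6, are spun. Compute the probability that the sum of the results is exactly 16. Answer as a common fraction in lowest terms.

There are 6^3 = 216 equally likely outcomes.
The number of ordered 3-tuples from {1,…,6} summing to 16 is 6.
P(sum = 16) = 6/216 = 1/36.

1/36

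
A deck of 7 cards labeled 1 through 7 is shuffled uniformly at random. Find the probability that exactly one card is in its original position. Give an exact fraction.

Choose which one is fixed: C(7,1) = 7 ways.
The remaining 6 must have no fixed point: D(6) = 265.
P = 7·265/5040 = 53/144.

53/144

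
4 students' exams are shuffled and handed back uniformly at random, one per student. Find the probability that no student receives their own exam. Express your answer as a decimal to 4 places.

This is the derangement probability: permutations of 4 with no fixed point.
D(4) = 4! · (1 − 1/1! + 1/2! − ··· + (−1)^4/4!) = 9.
P = 9/24 = 3/8 ≈ 0.3750.

0.3750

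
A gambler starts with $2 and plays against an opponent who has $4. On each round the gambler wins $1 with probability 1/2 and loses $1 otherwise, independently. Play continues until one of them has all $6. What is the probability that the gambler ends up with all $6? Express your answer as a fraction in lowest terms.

With a fair step, P(i) = ½P(i−1) + ½P(i+1) with P(0)=0, P(6)=1 has the linear solution P(i) = i/6.
P(2) = 2/6 = 1/3.

1/3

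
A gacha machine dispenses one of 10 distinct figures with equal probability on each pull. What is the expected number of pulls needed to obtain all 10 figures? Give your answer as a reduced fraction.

7381/252

After i distinct types are collected, each trial gives a new one with probability (10−i)/10, so the expected wait for the next new type is 10/(10−i).
E = 10/10 + 10/9 + 10/8 + 10/7 + 10/6 + 10/5 + 10/4 + 10/3 + 10/2 + 10/1 = 7381/252.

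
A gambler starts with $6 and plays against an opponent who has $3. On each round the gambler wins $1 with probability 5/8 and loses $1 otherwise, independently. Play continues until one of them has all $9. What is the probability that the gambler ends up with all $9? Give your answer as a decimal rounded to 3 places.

Let r = q/p = (3/8)/(5/8) = 3/5. The recurrence P(i) = p·P(i+1) + q·P(i−1) with P(0)=0, P(9)=1 gives P(i) = (1 − r^i)/(1 − r^9).
P(6) = (1 − (3/5)^6) / (1 − (3/5)^9) = 19000/19729 ≈ 0.963.

0.963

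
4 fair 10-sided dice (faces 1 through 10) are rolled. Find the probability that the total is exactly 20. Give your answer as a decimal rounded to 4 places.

There are 10^4 = 10000 equally likely outcomes.
The number of ordered 4-tuples from {1,…,10} summing to 20 is 633.
P(sum = 20) = 633/10000 ≈ 0.0633.

0.0633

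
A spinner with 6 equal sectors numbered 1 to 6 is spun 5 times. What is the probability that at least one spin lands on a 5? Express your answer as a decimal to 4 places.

0.5981

P(no spin lands on a 5) = (5/6)^5 ≈ 0.4019.
P(at least one) = 1 − 0.4019 = 0.5981.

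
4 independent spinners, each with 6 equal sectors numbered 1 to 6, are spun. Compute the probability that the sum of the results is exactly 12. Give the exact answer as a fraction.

There are 6^4 = 1296 equally likely outcomes.
The number of ordered 4-tuples from {1,…,6} summing to 12 is 125.
P(sum = 12) = 125/1296.

125/1296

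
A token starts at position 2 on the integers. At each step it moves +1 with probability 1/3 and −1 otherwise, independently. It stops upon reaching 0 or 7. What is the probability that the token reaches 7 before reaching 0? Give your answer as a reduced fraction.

3/127

Let r = q/p = (2/3)/(1/3) = 2. The recurrence P(i) = p·P(i+1) + q·P(i−1) with P(0)=0, P(7)=1 gives P(i) = (1 − r^i)/(1 − r^7).
P(2) = (1 − (2)^2) / (1 − (2)^7) = 3/127.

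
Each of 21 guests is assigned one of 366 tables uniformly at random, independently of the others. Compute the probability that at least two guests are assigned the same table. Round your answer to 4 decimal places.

0.4428

It's easier to compute the probability that all 21 are distinct.
P(all distinct) = 366/366 · 365/366 · ··· · 346/366 ≈ 0.5572.
So the probability of at least one match is 1 − 0.5572 = 0.4428.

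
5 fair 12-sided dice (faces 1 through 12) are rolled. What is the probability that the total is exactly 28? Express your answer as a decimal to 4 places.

There are 12^5 = 248832 equally likely outcomes.
The number of ordered 5-tuples from {1,…,12} summing to 28 is 10725.
P(sum = 28) = 10725/248832 = 3575/82944 ≈ 0.0431.

0.0431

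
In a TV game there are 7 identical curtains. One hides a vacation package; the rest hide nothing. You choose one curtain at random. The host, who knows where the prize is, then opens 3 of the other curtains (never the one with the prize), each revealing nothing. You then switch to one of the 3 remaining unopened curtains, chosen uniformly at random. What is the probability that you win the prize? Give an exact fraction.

Your original curtain holds the prize with probability 1/7, so the other 6 collectively hold it with probability 6/7.
The host can always find 3 empty curtains to open, so the reveals don't change that 6/7; it is now spread over the 3 remaining unopened curtains.
P(win by switching) = (6/7) · (1/3) = 2/7.

2/7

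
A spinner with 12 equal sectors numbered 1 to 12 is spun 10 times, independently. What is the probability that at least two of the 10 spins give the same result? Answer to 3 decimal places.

0.996

P(all 10 different) = 12/12 · 11/12 · ··· · 3/12 ≈ 0.004.
P(at least two equal) = 1 − 0.004 = 0.996.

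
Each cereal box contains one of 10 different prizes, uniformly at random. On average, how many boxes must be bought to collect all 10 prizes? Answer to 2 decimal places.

After i distinct types are collected, each trial gives a new one with probability (10−i)/10, so the expected wait for the next new type is 10/(10−i).
E = 10/10 + 10/9 + 10/8 + 10/7 + 10/6 + 10/5 + 10/4 + 10/3 + 10/2 + 10/1 = 7381/252 ≈ 29.29.

29.29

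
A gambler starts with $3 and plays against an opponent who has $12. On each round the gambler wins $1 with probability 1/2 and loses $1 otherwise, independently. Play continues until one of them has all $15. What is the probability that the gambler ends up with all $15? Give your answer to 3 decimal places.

With a fair step, P(i) = ½P(i−1) + ½P(i+1) with P(0)=0, P(15)=1 has the linear solution P(i) = i/15.
P(3) = 3/15 = 1/5 ≈ 0.200.

0.200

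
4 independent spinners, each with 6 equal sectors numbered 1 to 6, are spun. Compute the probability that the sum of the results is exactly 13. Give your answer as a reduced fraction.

35/324

There are 6^4 = 1296 equally likely outcomes.
The number of ordered 4-tuples from {1,…,6} summing to 13 is 140.
P(sum = 13) = 140/1296 = 35/324.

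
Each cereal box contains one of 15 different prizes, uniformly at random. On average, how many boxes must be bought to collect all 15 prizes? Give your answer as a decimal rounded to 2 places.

49.77

After i distinct types are collected, each trial gives a new one with probability (15−i)/15, so the expected wait for the next new type is 15/(15−i).
E = 15/15 + 15/14 + 15/13 + 15/12 + 15/11 + 15/10 + 15/9 + 15/8 + 15/7 + 15/6 + 15/5 + 15/4 + 15/3 + 15/2 + 15/1 = 1195757/24024 ≈ 49.77.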